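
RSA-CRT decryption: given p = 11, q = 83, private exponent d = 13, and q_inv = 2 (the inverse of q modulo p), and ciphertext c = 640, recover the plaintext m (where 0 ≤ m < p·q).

d_p = d mod (p−1) = 13 mod 10 = 3; d_q = d mod (q−1) = 13.
m₁ = c^(d_p) mod p: c ≡ 2 (mod 11), and 2^3 mod 11 = 8.
m₂ = c^(d_q) mod q: c ≡ 59 (mod 83), and 59^13 mod 83 = 77.
h = q_inv·(m₁ − m₂) mod p = 2·(8 − 77) mod 11 = 5.
m = m₂ + h·q = 77 + 5·83 = 492.

492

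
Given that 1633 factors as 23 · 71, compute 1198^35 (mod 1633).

Mod 23: 1198 ≡ 2; by Fermat, exponent reduces to 35 mod 22 = 13; 2^13 ≡ 4 (mod 23).
Mod 71: 1198 ≡ 62; 62^35 ≡ 70 (mod 71).
Combine by CRT: x ≡ 4 (mod 23), x ≡ 70 (mod 71) ⇒ x ≡ 993 (mod 1633).

993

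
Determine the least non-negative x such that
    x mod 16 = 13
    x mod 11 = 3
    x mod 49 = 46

1565

From x ≡ 13 (mod 16) write x = 13 + 16t. Substituting into x ≡ 3 (mod 11) gives 16t ≡ 1 (mod 11), and since 5⁻¹ ≡ 9 (mod 11), t ≡ 9. Hence x ≡ 13 + 16·9 = 157 (mod 176).
From x ≡ 157 (mod 176) write x = 157 + 176t. Substituting into x ≡ 46 (mod 49) gives 176t ≡ 36 (mod 49), and since 29⁻¹ ≡ 22 (mod 49), t ≡ 8. Hence x ≡ 157 + 176·8 = 1565 (mod 8624).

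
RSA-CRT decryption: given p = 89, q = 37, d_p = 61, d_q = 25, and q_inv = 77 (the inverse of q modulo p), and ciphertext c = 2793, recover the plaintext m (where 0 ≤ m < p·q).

m₁ = c^(d_p) mod p: c ≡ 34 (mod 89), and 34^61 mod 89 = 34.
m₂ = c^(d_q) mod q: c ≡ 18 (mod 37), and 18^25 mod 37 = 24.
h = q_inv·(m₁ − m₂) mod p = 77·(34 − 24) mod 89 = 58.
m = m₂ + h·q = 24 + 58·37 = 2170.

2170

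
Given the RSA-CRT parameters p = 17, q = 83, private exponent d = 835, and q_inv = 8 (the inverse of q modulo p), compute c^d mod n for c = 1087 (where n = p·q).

d_p = d mod (p−1) = 835 mod 16 = 3; d_q = d mod (q−1) = 15.
m₁ = c^(d_p) mod p: c ≡ 16 (mod 17), and 16^3 mod 17 = 16.
m₂ = c^(d_q) mod q: c ≡ 8 (mod 83), and 8^15 mod 83 = 67.
h = q_inv·(m₁ − m₂) mod p = 8·(16 − 67) mod 17 = 0.
m = m₂ + h·q = 67 + 0·83 = 67.

67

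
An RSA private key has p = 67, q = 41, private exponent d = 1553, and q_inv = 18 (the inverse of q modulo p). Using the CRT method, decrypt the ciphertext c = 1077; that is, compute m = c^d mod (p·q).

444

d_p = d mod (p−1) = 1553 mod 66 = 35; d_q = d mod (q−1) = 33.
m₁ = c^(d_p) mod p: c ≡ 5 (mod 67), and 5^35 mod 67 = 42.
m₂ = c^(d_q) mod q: c ≡ 11 (mod 41), and 11^33 mod 41 = 34.
h = q_inv·(m₁ − m₂) mod p = 18·(42 − 34) mod 67 = 10.
m = m₂ + h·q = 34 + 10·41 = 444.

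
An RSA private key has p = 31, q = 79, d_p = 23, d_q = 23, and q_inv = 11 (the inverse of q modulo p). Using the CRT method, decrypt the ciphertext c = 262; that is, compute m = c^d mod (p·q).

m₁ = c^(d_p) mod p: c ≡ 14 (mod 31), and 14^23 mod 31 = 18.
m₂ = c^(d_q) mod q: c ≡ 25 (mod 79), and 25^23 mod 79 = 73.
h = q_inv·(m₁ − m₂) mod p = 11·(18 − 73) mod 31 = 15.
m = m₂ + h·q = 73 + 15·79 = 1258.

1258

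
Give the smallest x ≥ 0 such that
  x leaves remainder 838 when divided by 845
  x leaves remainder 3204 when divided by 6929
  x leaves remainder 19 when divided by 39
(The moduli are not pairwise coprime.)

gcd(845, 6929) = 169 and 169 | (3204 − 838), so the pair is consistent; merging gives x ≡ 10133 (mod 34645), where 34645 = lcm(845, 6929).
gcd(34645, 39) = 13 and 13 | (19 − 10133), so the pair is consistent; merging gives x ≡ 79423 (mod 103935), where 103935 = lcm(34645, 39).
The solution is unique modulo lcm(845, 6929, 39) = 103935.

79423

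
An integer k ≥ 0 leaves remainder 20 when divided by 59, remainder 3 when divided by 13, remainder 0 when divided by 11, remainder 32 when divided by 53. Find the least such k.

The moduli are pairwise coprime; N = 59·13·11·53 = 447161.
N/59 = 7579; 7579 ≡ 27 (mod 59); 27·35 ≡ 1, so inverse 35.
N/13 = 34397; 34397 ≡ 12 (mod 13); 12·12 ≡ 1, so inverse 12.
N/11 = 40651; 40651 ≡ 6 (mod 11); 6·2 ≡ 1, so inverse 2.
N/53 = 8437; 8437 ≡ 10 (mod 53); 10·16 ≡ 1, so inverse 16.
k ≡ 20·7579·35 + 3·34397·12 + 0·40651·2 + 32·8437·16 = 10863336.
10863336 mod 447161 = 131472.

131472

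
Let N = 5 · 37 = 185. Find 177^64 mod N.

26

Mod 5: 177 ≡ 2; since 4 | 64, by Fermat 2^64 ≡ 1 (mod 5).
Mod 37: 177 ≡ 29; by Fermat, exponent reduces to 64 mod 36 = 28; 29^28 ≡ 26 (mod 37).
Combine by CRT: x ≡ 1 (mod 5), x ≡ 26 (mod 37) ⇒ x ≡ 26 (mod 185).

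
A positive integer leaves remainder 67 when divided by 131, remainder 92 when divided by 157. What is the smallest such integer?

Combine the congruences pairwise.
From x ≡ 67 (mod 131) write x = 67 + 131t. Substituting into x ≡ 92 (mod 157) gives 131t ≡ 25 (mod 157), and since 131⁻¹ ≡ 6 (mod 157), t ≡ 150. Hence x ≡ 67 + 131·150 = 19717 (mod 20567).

19717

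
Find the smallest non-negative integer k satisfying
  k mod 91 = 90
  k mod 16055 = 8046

104376

Combine the congruences pairwise.
gcd(91, 16055) = 13 and 13 | (8046 − 90), so the pair is consistent; merging gives k ≡ 104376 (mod 112385), where 112385 = lcm(91, 16055).
The solution is unique modulo lcm(91, 16055) = 112385.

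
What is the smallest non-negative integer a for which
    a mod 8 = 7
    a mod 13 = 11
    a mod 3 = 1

271

From a ≡ 7 (mod 8) write a = 7 + 8t. Substituting into a ≡ 11 (mod 13) gives 8t ≡ 4 (mod 13), and since 8⁻¹ ≡ 5 (mod 13), t ≡ 7. Hence a ≡ 7 + 8·7 = 63 (mod 104).
From a ≡ 63 (mod 104) write a = 63 + 104t. Substituting into a ≡ 1 (mod 3) gives 104t ≡ 1 (mod 3), and since 2⁻¹ ≡ 2 (mod 3), t ≡ 2. Hence a ≡ 63 + 104·2 = 271 (mod 312).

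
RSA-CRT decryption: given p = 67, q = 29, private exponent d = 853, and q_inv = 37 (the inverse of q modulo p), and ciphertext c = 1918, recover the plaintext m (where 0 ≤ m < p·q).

d_p = d mod (p−1) = 853 mod 66 = 61; d_q = d mod (q−1) = 13.
m₁ = c^(d_p) mod p: c ≡ 42 (mod 67), and 42^61 mod 67 = 5.
m₂ = c^(d_q) mod q: c ≡ 4 (mod 29), and 4^13 mod 29 = 22.
h = q_inv·(m₁ − m₂) mod p = 37·(5 − 22) mod 67 = 41.
m = m₂ + h·q = 22 + 41·29 = 1211.

1211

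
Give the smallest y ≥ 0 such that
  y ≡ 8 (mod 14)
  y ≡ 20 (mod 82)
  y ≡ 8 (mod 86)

10844

gcd(14, 82) = 2 and 2 | (20 − 8), so the pair is consistent; merging gives y ≡ 512 (mod 574), where 574 = lcm(14, 82).
gcd(574, 86) = 2 and 2 | (8 − 512), so the pair is consistent; merging gives y ≡ 10844 (mod 24682), where 24682 = lcm(574, 86).
The solution is unique modulo lcm(14, 82, 86) = 24682.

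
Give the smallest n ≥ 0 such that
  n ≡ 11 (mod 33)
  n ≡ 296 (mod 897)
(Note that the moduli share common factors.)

gcd(33, 897) = 3 and 3 | (296 − 11), so the pair is consistent; merging gives n ≡ 2090 (mod 9867), where 9867 = lcm(33, 897).
The solution is unique modulo lcm(33, 897) = 9867.

2090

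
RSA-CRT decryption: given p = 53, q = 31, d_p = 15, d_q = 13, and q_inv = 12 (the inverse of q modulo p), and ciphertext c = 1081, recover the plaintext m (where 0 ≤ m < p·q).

1610

m₁ = c^(d_p) mod p: c ≡ 21 (mod 53), and 21^15 mod 53 = 20.
m₂ = c^(d_q) mod q: c ≡ 27 (mod 31), and 27^13 mod 31 = 29.
h = q_inv·(m₁ − m₂) mod p = 12·(20 − 29) mod 53 = 51.
m = m₂ + h·q = 29 + 51·31 = 1610.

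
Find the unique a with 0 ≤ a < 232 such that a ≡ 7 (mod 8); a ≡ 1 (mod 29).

Combine the congruences pairwise.
From a ≡ 7 (mod 8) write a = 7 + 8t. Substituting into a ≡ 1 (mod 29) gives 8t ≡ 23 (mod 29), and since 8⁻¹ ≡ 11 (mod 29), t ≡ 21. Hence a ≡ 7 + 8·21 = 175 (mod 232).

175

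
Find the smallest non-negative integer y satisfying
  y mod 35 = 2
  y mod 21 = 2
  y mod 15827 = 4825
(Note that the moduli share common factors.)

Combine the congruences pairwise.
gcd(35, 21) = 7 and 7 | (2 − 2), so the pair is consistent; merging gives y ≡ 2 (mod 105), where 105 = lcm(35, 21).
gcd(105, 15827) = 7 and 7 | (4825 − 2), so the pair is consistent; merging gives y ≡ 178922 (mod 237405), where 237405 = lcm(105, 15827).
The solution is unique modulo lcm(35, 21, 15827) = 237405.

178922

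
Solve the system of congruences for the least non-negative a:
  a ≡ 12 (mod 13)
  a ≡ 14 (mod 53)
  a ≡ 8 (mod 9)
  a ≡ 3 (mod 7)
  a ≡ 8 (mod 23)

881828

The moduli are pairwise coprime; N = 13·53·9·7·23 = 998361.
N/13 = 76797; 76797 ≡ 6 (mod 13); 6·11 ≡ 1, so inverse 11.
N/53 = 18837; 18837 ≡ 22 (mod 53); 22·41 ≡ 1, so inverse 41.
N/9 = 110929; 110929 ≡ 4 (mod 9); 4·7 ≡ 1, so inverse 7.
N/7 = 142623; 142623 ≡ 5 (mod 7); 5·3 ≡ 1, so inverse 3.
N/23 = 43407; 43407 ≡ 6 (mod 23); 6·4 ≡ 1, so inverse 4.
a ≡ 12·76797·11 + 14·18837·41 + 8·110929·7 + 3·142623·3 + 8·43407·4 = 29834297.
29834297 mod 998361 = 881828.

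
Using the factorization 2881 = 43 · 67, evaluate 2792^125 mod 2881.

2723

Mod 43: 2792 ≡ 40; by Fermat, exponent reduces to 125 mod 42 = 41; 40^41 ≡ 14 (mod 43).
Mod 67: 2792 ≡ 45; by Fermat, exponent reduces to 125 mod 66 = 59; 45^59 ≡ 43 (mod 67).
Combine by CRT: x ≡ 14 (mod 43), x ≡ 43 (mod 67) ⇒ x ≡ 2723 (mod 2881).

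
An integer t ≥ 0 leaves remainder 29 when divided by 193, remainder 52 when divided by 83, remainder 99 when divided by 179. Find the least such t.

The moduli are pairwise coprime; N = 193·83·179 = 2867401.
N/193 = 14857; 14857 ≡ 189 (mod 193); 189·48 ≡ 1, so inverse 48.
N/83 = 34547; 34547 ≡ 19 (mod 83); 19·35 ≡ 1, so inverse 35.
N/179 = 16019; 16019 ≡ 88 (mod 179); 88·59 ≡ 1, so inverse 59.
t ≡ 29·14857·48 + 52·34547·35 + 99·16019·59 = 177123463.
177123463 mod 2867401 = 2212002.

2212002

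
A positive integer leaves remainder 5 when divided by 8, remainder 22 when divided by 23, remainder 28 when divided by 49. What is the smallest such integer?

5565

From t ≡ 5 (mod 8) write t = 5 + 8s. Substituting into t ≡ 22 (mod 23) gives 8s ≡ 17 (mod 23), and since 8⁻¹ ≡ 3 (mod 23), s ≡ 5. Hence t ≡ 5 + 8·5 = 45 (mod 184).
From t ≡ 45 (mod 184) write t = 45 + 184s. Substituting into t ≡ 28 (mod 49) gives 184s ≡ 32 (mod 49), and since 37⁻¹ ≡ 4 (mod 49), s ≡ 30. Hence t ≡ 45 + 184·30 = 5565 (mod 9016).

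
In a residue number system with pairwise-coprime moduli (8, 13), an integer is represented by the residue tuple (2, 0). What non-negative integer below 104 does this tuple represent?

Combine the congruences pairwise.
From x ≡ 2 (mod 8) write x = 2 + 8t. Substituting into x ≡ 0 (mod 13) gives 8t ≡ 11 (mod 13), and since 8⁻¹ ≡ 5 (mod 13), t ≡ 3. Hence x ≡ 2 + 8·3 = 26 (mod 104).

26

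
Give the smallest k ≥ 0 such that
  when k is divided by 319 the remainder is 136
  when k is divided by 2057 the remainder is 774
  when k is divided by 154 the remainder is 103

776263

gcd(319, 2057) = 11 and 11 | (774 − 136), so the pair is consistent; merging gives k ≡ 774 (mod 59653), where 59653 = lcm(319, 2057).
gcd(59653, 154) = 11 and 11 | (103 − 774), so the pair is consistent; merging gives k ≡ 776263 (mod 835142), where 835142 = lcm(59653, 154).
The solution is unique modulo lcm(319, 2057, 154) = 835142.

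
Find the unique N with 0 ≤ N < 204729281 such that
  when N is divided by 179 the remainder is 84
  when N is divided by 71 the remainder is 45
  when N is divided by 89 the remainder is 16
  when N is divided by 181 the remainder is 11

Combine the congruences pairwise.
From N ≡ 84 (mod 179) write N = 84 + 179t. Substituting into N ≡ 45 (mod 71) gives 179t ≡ 32 (mod 71), and since 37⁻¹ ≡ 48 (mod 71), t ≡ 45. Hence N ≡ 84 + 179·45 = 8139 (mod 12709).
From N ≡ 8139 (mod 12709) write N = 8139 + 12709t. Substituting into N ≡ 16 (mod 89) gives 12709t ≡ 65 (mod 89), and since 71⁻¹ ≡ 84 (mod 89), t ≡ 31. Hence N ≡ 8139 + 12709·31 = 402118 (mod 1131101).
From N ≡ 402118 (mod 1131101) write N = 402118 + 1131101t. Substituting into N ≡ 11 (mod 181) gives 1131101t ≡ 75 (mod 181), and since 32⁻¹ ≡ 17 (mod 181), t ≡ 8. Hence N ≡ 402118 + 1131101·8 = 9450926 (mod 204729281).

9450926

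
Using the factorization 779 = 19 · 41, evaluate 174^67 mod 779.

Mod 19: 174 ≡ 3; by Fermat, exponent reduces to 67 mod 18 = 13; 3^13 ≡ 14 (mod 19).
Mod 41: 174 ≡ 10; by Fermat, exponent reduces to 67 mod 40 = 27; 10^27 ≡ 18 (mod 41).
Combine by CRT: x ≡ 14 (mod 19), x ≡ 18 (mod 41) ⇒ x ≡ 223 (mod 779).

223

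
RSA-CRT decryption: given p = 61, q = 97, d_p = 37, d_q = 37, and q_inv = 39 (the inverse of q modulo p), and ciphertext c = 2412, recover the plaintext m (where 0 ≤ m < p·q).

m₁ = c^(d_p) mod p: c ≡ 33 (mod 61), and 33^37 mod 61 = 23.
m₂ = c^(d_q) mod q: c ≡ 84 (mod 97), and 84^37 mod 97 = 29.
h = q_inv·(m₁ − m₂) mod p = 39·(23 − 29) mod 61 = 10.
m = m₂ + h·q = 29 + 10·97 = 999.

999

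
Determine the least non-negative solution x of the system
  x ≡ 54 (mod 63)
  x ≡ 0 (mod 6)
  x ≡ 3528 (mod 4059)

11646

gcd(63, 6) = 3 and 3 | (0 − 54), so the pair is consistent; merging gives x ≡ 54 (mod 126), where 126 = lcm(63, 6).
gcd(126, 4059) = 9 and 9 | (3528 − 54), so the pair is consistent; merging gives x ≡ 11646 (mod 56826), where 56826 = lcm(126, 4059).
The solution is unique modulo lcm(63, 6, 4059) = 56826.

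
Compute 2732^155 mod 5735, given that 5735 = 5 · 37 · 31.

Mod 5: 2732 ≡ 2; by Fermat, exponent reduces to 155 mod 4 = 3; 2^3 ≡ 3 (mod 5).
Mod 37: 2732 ≡ 31; by Fermat, exponent reduces to 155 mod 36 = 11; 31^11 ≡ 6 (mod 37).
Mod 31: 2732 ≡ 4; by Fermat, exponent reduces to 155 mod 30 = 5; 4^5 ≡ 1 (mod 31).
Combine by CRT: x ≡ 3 (mod 5), x ≡ 6 (mod 37), x ≡ 1 (mod 31) ⇒ x ≡ 2078 (mod 5735).

2078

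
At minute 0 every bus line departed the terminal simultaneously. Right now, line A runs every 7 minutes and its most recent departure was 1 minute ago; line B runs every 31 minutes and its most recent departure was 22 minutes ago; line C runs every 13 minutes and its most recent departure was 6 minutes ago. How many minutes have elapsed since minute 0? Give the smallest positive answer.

890

From t ≡ 1 (mod 7) write t = 1 + 7s. Substituting into t ≡ 22 (mod 31) gives 7s ≡ 21 (mod 31), and since 7⁻¹ ≡ 9 (mod 31), s ≡ 3. Hence t ≡ 1 + 7·3 = 22 (mod 217).
From t ≡ 22 (mod 217) write t = 22 + 217s. Substituting into t ≡ 6 (mod 13) gives 217s ≡ 10 (mod 13), and since 9⁻¹ ≡ 3 (mod 13), s ≡ 4. Hence t ≡ 22 + 217·4 = 890 (mod 2821).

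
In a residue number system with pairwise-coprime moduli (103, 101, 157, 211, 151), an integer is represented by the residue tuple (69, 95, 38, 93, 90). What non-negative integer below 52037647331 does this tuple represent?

From x ≡ 69 (mod 103) write x = 69 + 103t. Substituting into x ≡ 95 (mod 101) gives 103t ≡ 26 (mod 101), and since 2⁻¹ ≡ 51 (mod 101), t ≡ 13. Hence x ≡ 69 + 103·13 = 1408 (mod 10403).
From x ≡ 1408 (mod 10403) write x = 1408 + 10403t. Substituting into x ≡ 38 (mod 157) gives 10403t ≡ 43 (mod 157), and since 41⁻¹ ≡ 23 (mod 157), t ≡ 47. Hence x ≡ 1408 + 10403·47 = 490349 (mod 1633271).
From x ≡ 490349 (mod 1633271) write x = 490349 + 1633271t. Substituting into x ≡ 93 (mod 211) gives 1633271t ≡ 108 (mod 211), and since 131⁻¹ ≡ 29 (mod 211), t ≡ 178. Hence x ≡ 490349 + 1633271·178 = 291212587 (mod 344620181).
From x ≡ 291212587 (mod 344620181) write x = 291212587 + 344620181t. Substituting into x ≡ 90 (mod 151) gives 344620181t ≡ 63 (mod 151), and since 129⁻¹ ≡ 48 (mod 151), t ≡ 4. Hence x ≡ 291212587 + 344620181·4 = 1669693311 (mod 52037647331).

1669693311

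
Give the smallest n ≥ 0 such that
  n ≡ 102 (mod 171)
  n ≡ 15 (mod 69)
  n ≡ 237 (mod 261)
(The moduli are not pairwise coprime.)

gcd(171, 69) = 3 and 3 | (15 − 102), so the pair is consistent; merging gives n ≡ 2154 (mod 3933), where 3933 = lcm(171, 69).
gcd(3933, 261) = 9 and 9 | (237 − 2154), so the pair is consistent; merging gives n ≡ 96546 (mod 114057), where 114057 = lcm(3933, 261).
The solution is unique modulo lcm(171, 69, 261) = 114057.

96546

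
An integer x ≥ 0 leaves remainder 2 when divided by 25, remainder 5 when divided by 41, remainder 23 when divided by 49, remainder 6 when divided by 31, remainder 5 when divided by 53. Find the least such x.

44033677

The moduli are pairwise coprime; N = 25·41·49·31·53 = 82519675.
N/25 = 3300787; 3300787 ≡ 12 (mod 25); 12·23 ≡ 1, so inverse 23.
N/41 = 2012675; 2012675 ≡ 26 (mod 41); 26·30 ≡ 1, so inverse 30.
N/49 = 1684075; 1684075 ≡ 43 (mod 49); 43·8 ≡ 1, so inverse 8.
N/31 = 2661925; 2661925 ≡ 17 (mod 31); 17·11 ≡ 1, so inverse 11.
N/53 = 1556975; 1556975 ≡ 47 (mod 53); 47·44 ≡ 1, so inverse 44.
x ≡ 2·3300787·23 + 5·2012675·30 + 23·1684075·8 + 6·2661925·11 + 5·1556975·44 = 1281828802.
1281828802 mod 82519675 = 44033677.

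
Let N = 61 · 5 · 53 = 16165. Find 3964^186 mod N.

Mod 61: 3964 ≡ 60; by Fermat, exponent reduces to 186 mod 60 = 6; 60^6 ≡ 1 (mod 61).
Mod 5: 3964 ≡ 4; by Fermat, exponent reduces to 186 mod 4 = 2; 4^2 ≡ 1 (mod 5).
Mod 53: 3964 ≡ 42; by Fermat, exponent reduces to 186 mod 52 = 30; 42^30 ≡ 13 (mod 53).
Combine by CRT: x ≡ 1 (mod 61), x ≡ 1 (mod 5), x ≡ 13 (mod 53) ⇒ x ≡ 14641 (mod 16165).

14641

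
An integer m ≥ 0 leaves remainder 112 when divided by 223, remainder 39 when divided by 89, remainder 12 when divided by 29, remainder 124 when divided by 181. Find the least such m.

From m ≡ 112 (mod 223) write m = 112 + 223t. Substituting into m ≡ 39 (mod 89) gives 223t ≡ 16 (mod 89), and since 45⁻¹ ≡ 2 (mod 89), t ≡ 32. Hence m ≡ 112 + 223·32 = 7248 (mod 19847).
From m ≡ 7248 (mod 19847) write m = 7248 + 19847t. Substituting into m ≡ 12 (mod 29) gives 19847t ≡ 14 (mod 29), and since 11⁻¹ ≡ 8 (mod 29), t ≡ 25. Hence m ≡ 7248 + 19847·25 = 503423 (mod 575563).
From m ≡ 503423 (mod 575563) write m = 503423 + 575563t. Substituting into m ≡ 124 (mod 181) gives 575563t ≡ 62 (mod 181), and since 164⁻¹ ≡ 149 (mod 181), t ≡ 7. Hence m ≡ 503423 + 575563·7 = 4532364 (mod 104176903).

4532364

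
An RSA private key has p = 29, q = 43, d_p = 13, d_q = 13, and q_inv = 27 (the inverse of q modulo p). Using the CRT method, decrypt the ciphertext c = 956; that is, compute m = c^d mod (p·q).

898

m₁ = c^(d_p) mod p: c ≡ 28 (mod 29), and 28^13 mod 29 = 28.
m₂ = c^(d_q) mod q: c ≡ 10 (mod 43), and 10^13 mod 43 = 38.
h = q_inv·(m₁ − m₂) mod p = 27·(28 − 38) mod 29 = 20.
m = m₂ + h·q = 38 + 20·43 = 898.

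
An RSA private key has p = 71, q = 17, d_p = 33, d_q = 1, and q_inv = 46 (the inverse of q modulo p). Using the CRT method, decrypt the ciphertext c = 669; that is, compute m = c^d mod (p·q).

m₁ = c^(d_p) mod p: c ≡ 30 (mod 71), and 30^33 mod 71 = 37.
m₂ = c^(d_q) mod q: c ≡ 6 (mod 17), and 6^1 mod 17 = 6.
h = q_inv·(m₁ − m₂) mod p = 46·(37 − 6) mod 71 = 6.
m = m₂ + h·q = 6 + 6·17 = 108.

108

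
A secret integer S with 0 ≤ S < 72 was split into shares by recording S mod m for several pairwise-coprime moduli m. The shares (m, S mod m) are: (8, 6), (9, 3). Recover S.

From S ≡ 6 (mod 8) write S = 6 + 8t. Substituting into S ≡ 3 (mod 9) gives 8t ≡ 6 (mod 9), and since 8⁻¹ ≡ 8 (mod 9), t ≡ 3. Hence S ≡ 6 + 8·3 = 30 (mod 72).

30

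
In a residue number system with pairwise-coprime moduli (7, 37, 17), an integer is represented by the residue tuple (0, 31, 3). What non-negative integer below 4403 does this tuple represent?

105

The moduli are pairwise coprime; N = 7·37·17 = 4403.
N/7 = 629; 629 ≡ 6 (mod 7); 6·6 ≡ 1, so inverse 6.
N/37 = 119; 119 ≡ 8 (mod 37); 8·14 ≡ 1, so inverse 14.
N/17 = 259; 259 ≡ 4 (mod 17); 4·13 ≡ 1, so inverse 13.
x ≡ 0·629·6 + 31·119·14 + 3·259·13 = 61747.
61747 mod 4403 = 105.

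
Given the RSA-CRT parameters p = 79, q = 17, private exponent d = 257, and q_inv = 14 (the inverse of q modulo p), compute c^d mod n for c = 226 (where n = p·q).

d_p = d mod (p−1) = 257 mod 78 = 23; d_q = d mod (q−1) = 1.
m₁ = c^(d_p) mod p: c ≡ 68 (mod 79), and 68^23 mod 79 = 77.
m₂ = c^(d_q) mod q: c ≡ 5 (mod 17), and 5^1 mod 17 = 5.
h = q_inv·(m₁ − m₂) mod p = 14·(77 − 5) mod 79 = 60.
m = m₂ + h·q = 5 + 60·17 = 1025.

1025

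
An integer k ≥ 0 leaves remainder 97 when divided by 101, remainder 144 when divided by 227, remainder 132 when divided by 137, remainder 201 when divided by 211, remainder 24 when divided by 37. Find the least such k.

The moduli are pairwise coprime; N = 101·227·137·211·37 = 24521779193.
N/101 = 242789893; 242789893 ≡ 33 (mod 101); 33·49 ≡ 1, so inverse 49.
N/227 = 108025459; 108025459 ≡ 18 (mod 227); 18·164 ≡ 1, so inverse 164.
N/137 = 178991089; 178991089 ≡ 41 (mod 137); 41·127 ≡ 1, so inverse 127.
N/211 = 116216963; 116216963 ≡ 62 (mod 211); 62·194 ≡ 1, so inverse 194.
N/37 = 662750789; 662750789 ≡ 18 (mod 37); 18·35 ≡ 1, so inverse 35.
k ≡ 97·242789893·49 + 144·108025459·164 + 132·178991089·127 + 201·116216963·194 + 24·662750789·35 = 11794191135151.
11794191135151 mod 24521779193 = 23737122511.

23737122511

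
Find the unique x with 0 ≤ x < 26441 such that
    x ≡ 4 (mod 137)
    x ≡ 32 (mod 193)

13156

From x ≡ 4 (mod 137) write x = 4 + 137t. Substituting into x ≡ 32 (mod 193) gives 137t ≡ 28 (mod 193), and since 137⁻¹ ≡ 31 (mod 193), t ≡ 96. Hence x ≡ 4 + 137·96 = 13156 (mod 26441).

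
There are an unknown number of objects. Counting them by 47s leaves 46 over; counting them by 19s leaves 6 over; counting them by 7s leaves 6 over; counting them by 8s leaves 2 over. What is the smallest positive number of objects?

43098

The moduli are pairwise coprime; M = 47·19·7·8 = 50008.
M/47 = 1064; 1064 ≡ 30 (mod 47); 30·11 ≡ 1, so inverse 11.
M/19 = 2632; 2632 ≡ 10 (mod 19); 10·2 ≡ 1, so inverse 2.
M/7 = 7144; 7144 ≡ 4 (mod 7); 4·2 ≡ 1, so inverse 2.
M/8 = 6251; 6251 ≡ 3 (mod 8); 3·3 ≡ 1, so inverse 3.
N ≡ 46·1064·11 + 6·2632·2 + 6·7144·2 + 2·6251·3 = 693202.
693202 mod 50008 = 43098.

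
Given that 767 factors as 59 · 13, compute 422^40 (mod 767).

74

Mod 59: 422 ≡ 9; 9^40 ≡ 15 (mod 59).
Mod 13: 422 ≡ 6; by Fermat, exponent reduces to 40 mod 12 = 4; 6^4 ≡ 9 (mod 13).
Combine by CRT: x ≡ 15 (mod 59), x ≡ 9 (mod 13) ⇒ x ≡ 74 (mod 767).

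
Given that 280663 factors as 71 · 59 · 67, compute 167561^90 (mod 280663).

Mod 71: 167561 ≡ 1; by Fermat, exponent reduces to 90 mod 70 = 20; 1^20 ≡ 1 (mod 71).
Mod 59: 167561 ≡ 1; by Fermat, exponent reduces to 90 mod 58 = 32; 1^32 ≡ 1 (mod 59).
Mod 67: 167561 ≡ 61; by Fermat, exponent reduces to 90 mod 66 = 24; 61^24 ≡ 59 (mod 67).
Combine by CRT: x ≡ 1 (mod 71), x ≡ 1 (mod 59), x ≡ 59 (mod 67) ⇒ x ≡ 255530 (mod 280663).

255530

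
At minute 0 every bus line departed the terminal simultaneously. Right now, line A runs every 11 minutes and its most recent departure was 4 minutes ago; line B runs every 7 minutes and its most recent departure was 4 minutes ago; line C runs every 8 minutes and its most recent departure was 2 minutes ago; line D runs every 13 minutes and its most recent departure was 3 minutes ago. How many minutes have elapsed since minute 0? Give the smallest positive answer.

From t ≡ 4 (mod 11) write t = 4 + 11s. Substituting into t ≡ 4 (mod 7) gives 11s ≡ 0 (mod 7), and since 4⁻¹ ≡ 2 (mod 7), s ≡ 0. Hence t ≡ 4 + 11·0 = 4 (mod 77).
From t ≡ 4 (mod 77) write t = 4 + 77s. Substituting into t ≡ 2 (mod 8) gives 77s ≡ 6 (mod 8), and since 5⁻¹ ≡ 5 (mod 8), s ≡ 6. Hence t ≡ 4 + 77·6 = 466 (mod 616).
From t ≡ 466 (mod 616) write t = 466 + 616s. Substituting into t ≡ 3 (mod 13) gives 616s ≡ 5 (mod 13), and since 5⁻¹ ≡ 8 (mod 13), s ≡ 1. Hence t ≡ 466 + 616·1 = 1082 (mod 8008).

1082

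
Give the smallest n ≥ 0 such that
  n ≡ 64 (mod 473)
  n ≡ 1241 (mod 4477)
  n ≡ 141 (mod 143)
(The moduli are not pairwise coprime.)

Combine the congruences pairwise.
gcd(473, 4477) = 11 and 11 | (1241 − 64), so the pair is consistent; merging gives n ≡ 63919 (mod 192511), where 192511 = lcm(473, 4477).
gcd(192511, 143) = 11 and 11 | (141 − 63919), so the pair is consistent; merging gives n ≡ 63919 (mod 2502643), where 2502643 = lcm(192511, 143).
The solution is unique modulo lcm(473, 4477, 143) = 2502643.

63919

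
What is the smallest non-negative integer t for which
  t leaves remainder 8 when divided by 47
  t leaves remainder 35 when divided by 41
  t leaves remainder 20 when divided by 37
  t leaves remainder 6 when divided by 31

228569

From t ≡ 8 (mod 47) write t = 8 + 47s. Substituting into t ≡ 35 (mod 41) gives 47s ≡ 27 (mod 41), and since 6⁻¹ ≡ 7 (mod 41), s ≡ 25. Hence t ≡ 8 + 47·25 = 1183 (mod 1927).
From t ≡ 1183 (mod 1927) write t = 1183 + 1927s. Substituting into t ≡ 20 (mod 37) gives 1927s ≡ 21 (mod 37), and since 3⁻¹ ≡ 25 (mod 37), s ≡ 7. Hence t ≡ 1183 + 1927·7 = 14672 (mod 71299).
From t ≡ 14672 (mod 71299) write t = 14672 + 71299s. Substituting into t ≡ 6 (mod 31) gives 71299s ≡ 28 (mod 31), and since 30⁻¹ ≡ 30 (mod 31), s ≡ 3. Hence t ≡ 14672 + 71299·3 = 228569 (mod 2210269).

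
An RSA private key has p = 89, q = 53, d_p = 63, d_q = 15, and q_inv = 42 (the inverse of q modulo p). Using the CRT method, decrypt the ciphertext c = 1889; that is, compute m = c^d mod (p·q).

3480

m₁ = c^(d_p) mod p: c ≡ 20 (mod 89), and 20^63 mod 89 = 9.
m₂ = c^(d_q) mod q: c ≡ 34 (mod 53), and 34^15 mod 53 = 35.
h = q_inv·(m₁ − m₂) mod p = 42·(9 − 35) mod 89 = 65.
m = m₂ + h·q = 35 + 65·53 = 3480.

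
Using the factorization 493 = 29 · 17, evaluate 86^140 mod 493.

Mod 29: 86 ≡ 28; since 28 | 140, by Fermat 28^140 ≡ 1 (mod 29).
Mod 17: 86 ≡ 1; by Fermat, exponent reduces to 140 mod 16 = 12; 1^12 ≡ 1 (mod 17).
Combine by CRT: x ≡ 1 (mod 29), x ≡ 1 (mod 17) ⇒ x ≡ 1 (mod 493).

1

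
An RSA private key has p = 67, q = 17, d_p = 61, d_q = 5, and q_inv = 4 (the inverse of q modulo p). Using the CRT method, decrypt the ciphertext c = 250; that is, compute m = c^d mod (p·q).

m₁ = c^(d_p) mod p: c ≡ 49 (mod 67), and 49^61 mod 67 = 65.
m₂ = c^(d_q) mod q: c ≡ 12 (mod 17), and 12^5 mod 17 = 3.
h = q_inv·(m₁ − m₂) mod p = 4·(65 − 3) mod 67 = 47.
m = m₂ + h·q = 3 + 47·17 = 802.

802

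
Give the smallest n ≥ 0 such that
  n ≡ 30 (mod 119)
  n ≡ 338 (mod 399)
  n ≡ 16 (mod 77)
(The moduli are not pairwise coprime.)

8717

Combine the congruences pairwise.
gcd(119, 399) = 7 and 7 | (338 − 30), so the pair is consistent; merging gives n ≡ 1934 (mod 6783), where 6783 = lcm(119, 399).
gcd(6783, 77) = 7 and 7 | (16 − 1934), so the pair is consistent; merging gives n ≡ 8717 (mod 74613), where 74613 = lcm(6783, 77).
The solution is unique modulo lcm(119, 399, 77) = 74613.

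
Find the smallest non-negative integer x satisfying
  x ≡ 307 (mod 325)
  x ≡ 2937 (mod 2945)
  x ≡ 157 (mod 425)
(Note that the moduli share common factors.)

859932

Combine the congruences pairwise.
gcd(325, 2945) = 5 and 5 | (2937 − 307), so the pair is consistent; merging gives x ≡ 94232 (mod 191425), where 191425 = lcm(325, 2945).
gcd(191425, 425) = 25 and 25 | (157 − 94232), so the pair is consistent; merging gives x ≡ 859932 (mod 3254225), where 3254225 = lcm(191425, 425).
The solution is unique modulo lcm(325, 2945, 425) = 3254225.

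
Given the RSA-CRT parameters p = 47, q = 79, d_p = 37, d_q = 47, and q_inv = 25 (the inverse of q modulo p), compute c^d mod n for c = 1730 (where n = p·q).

m₁ = c^(d_p) mod p: c ≡ 38 (mod 47), and 38^37 mod 47 = 39.
m₂ = c^(d_q) mod q: c ≡ 71 (mod 79), and 71^47 mod 79 = 14.
h = q_inv·(m₁ − m₂) mod p = 25·(39 − 14) mod 47 = 14.
m = m₂ + h·q = 14 + 14·79 = 1120.

1120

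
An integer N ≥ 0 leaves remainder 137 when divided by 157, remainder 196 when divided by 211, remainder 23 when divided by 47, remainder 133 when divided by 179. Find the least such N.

168682036

From N ≡ 137 (mod 157) write N = 137 + 157t. Substituting into N ≡ 196 (mod 211) gives 157t ≡ 59 (mod 211), and since 157⁻¹ ≡ 168 (mod 211), t ≡ 206. Hence N ≡ 137 + 157·206 = 32479 (mod 33127).
From N ≡ 32479 (mod 33127) write N = 32479 + 33127t. Substituting into N ≡ 23 (mod 47) gives 33127t ≡ 21 (mod 47), and since 39⁻¹ ≡ 41 (mod 47), t ≡ 15. Hence N ≡ 32479 + 33127·15 = 529384 (mod 1556969).
From N ≡ 529384 (mod 1556969) write N = 529384 + 1556969t. Substituting into N ≡ 133 (mod 179) gives 1556969t ≡ 52 (mod 179), and since 27⁻¹ ≡ 126 (mod 179), t ≡ 108. Hence N ≡ 529384 + 1556969·108 = 168682036 (mod 278697451).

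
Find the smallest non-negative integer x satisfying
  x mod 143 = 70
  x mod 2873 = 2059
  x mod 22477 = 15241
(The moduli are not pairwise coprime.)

1363861

Combine the congruences pairwise.
gcd(143, 2873) = 13 and 13 | (2059 − 70), so the pair is consistent; merging gives x ≡ 4932 (mod 31603), where 31603 = lcm(143, 2873).
gcd(31603, 22477) = 169 and 169 | (15241 − 4932), so the pair is consistent; merging gives x ≡ 1363861 (mod 4203199), where 4203199 = lcm(31603, 22477).
The solution is unique modulo lcm(143, 2873, 22477) = 4203199.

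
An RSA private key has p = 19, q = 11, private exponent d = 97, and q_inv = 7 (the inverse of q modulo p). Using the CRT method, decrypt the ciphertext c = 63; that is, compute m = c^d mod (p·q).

123

d_p = d mod (p−1) = 97 mod 18 = 7; d_q = d mod (q−1) = 7.
m₁ = c^(d_p) mod p: c ≡ 6 (mod 19), and 6^7 mod 19 = 9.
m₂ = c^(d_q) mod q: c ≡ 8 (mod 11), and 8^7 mod 11 = 2.
h = q_inv·(m₁ − m₂) mod p = 7·(9 − 2) mod 19 = 11.
m = m₂ + h·q = 2 + 11·11 = 123.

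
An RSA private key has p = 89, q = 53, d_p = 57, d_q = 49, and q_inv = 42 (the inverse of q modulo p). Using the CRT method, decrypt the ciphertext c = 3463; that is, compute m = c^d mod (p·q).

292

m₁ = c^(d_p) mod p: c ≡ 81 (mod 89), and 81^57 mod 89 = 25.
m₂ = c^(d_q) mod q: c ≡ 18 (mod 53), and 18^49 mod 53 = 27.
h = q_inv·(m₁ − m₂) mod p = 42·(25 − 27) mod 89 = 5.
m = m₂ + h·q = 27 + 5·53 = 292.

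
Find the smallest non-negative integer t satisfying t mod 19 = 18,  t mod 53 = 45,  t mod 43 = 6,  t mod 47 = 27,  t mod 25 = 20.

37175570

The moduli are pairwise coprime; N = 19·53·43·47·25 = 50878675.
N/19 = 2677825; 2677825 ≡ 3 (mod 19); 3·13 ≡ 1, so inverse 13.
N/53 = 959975; 959975 ≡ 39 (mod 53); 39·34 ≡ 1, so inverse 34.
N/43 = 1183225; 1183225 ≡ 37 (mod 43); 37·7 ≡ 1, so inverse 7.
N/47 = 1082525; 1082525 ≡ 21 (mod 47); 21·9 ≡ 1, so inverse 9.
N/25 = 2035147; 2035147 ≡ 22 (mod 25); 22·8 ≡ 1, so inverse 8.
t ≡ 18·2677825·13 + 45·959975·34 + 6·1183225·7 + 27·1082525·9 + 20·2035147·8 = 2733745345.
2733745345 mod 50878675 = 37175570.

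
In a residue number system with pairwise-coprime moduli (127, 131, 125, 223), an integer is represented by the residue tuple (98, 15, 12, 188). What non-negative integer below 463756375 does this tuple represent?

The moduli are pairwise coprime; N = 127·131·125·223 = 463756375.
N/127 = 3651625; 3651625 ≡ 121 (mod 127); 121·21 ≡ 1, so inverse 21.
N/131 = 3540125; 3540125 ≡ 112 (mod 131); 112·62 ≡ 1, so inverse 62.
N/125 = 3710051; 3710051 ≡ 51 (mod 125); 51·76 ≡ 1, so inverse 76.
N/223 = 2079625; 2079625 ≡ 150 (mod 223); 150·168 ≡ 1, so inverse 168.
x ≡ 98·3651625·21 + 15·3540125·62 + 12·3710051·76 + 188·2079625·168 = 79873803012.
79873803012 mod 463756375 = 107706512.

107706512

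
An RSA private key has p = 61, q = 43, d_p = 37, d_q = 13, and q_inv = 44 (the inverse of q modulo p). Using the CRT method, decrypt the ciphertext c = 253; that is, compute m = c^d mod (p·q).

m₁ = c^(d_p) mod p: c ≡ 9 (mod 61), and 9^37 mod 61 = 20.
m₂ = c^(d_q) mod q: c ≡ 38 (mod 43), and 38^13 mod 43 = 10.
h = q_inv·(m₁ − m₂) mod p = 44·(20 − 10) mod 61 = 13.
m = m₂ + h·q = 10 + 13·43 = 569.

569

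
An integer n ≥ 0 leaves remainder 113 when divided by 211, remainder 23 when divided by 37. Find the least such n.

5388

Combine the congruences pairwise.
From n ≡ 113 (mod 211) write n = 113 + 211t. Substituting into n ≡ 23 (mod 37) gives 211t ≡ 21 (mod 37), and since 26⁻¹ ≡ 10 (mod 37), t ≡ 25. Hence n ≡ 113 + 211·25 = 5388 (mod 7807).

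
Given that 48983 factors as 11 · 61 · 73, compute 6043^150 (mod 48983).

Mod 11: 6043 ≡ 4; since 10 | 150, by Fermat 4^150 ≡ 1 (mod 11).
Mod 61: 6043 ≡ 4; by Fermat, exponent reduces to 150 mod 60 = 30; 4^30 ≡ 1 (mod 61).
Mod 73: 6043 ≡ 57; by Fermat, exponent reduces to 150 mod 72 = 6; 57^6 ≡ 64 (mod 73).
Combine by CRT: x ≡ 1 (mod 11), x ≡ 1 (mod 61), x ≡ 64 (mod 73) ⇒ x ≡ 27512 (mod 48983).

27512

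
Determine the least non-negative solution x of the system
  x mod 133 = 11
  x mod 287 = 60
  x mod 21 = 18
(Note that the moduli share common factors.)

Combine the congruences pairwise.
gcd(133, 287) = 7 and 7 | (60 − 11), so the pair is consistent; merging gives x ≡ 1208 (mod 5453), where 5453 = lcm(133, 287).
gcd(5453, 21) = 7 and 7 | (18 − 1208), so the pair is consistent; merging gives x ≡ 12114 (mod 16359), where 16359 = lcm(5453, 21).
The solution is unique modulo lcm(133, 287, 21) = 16359.

12114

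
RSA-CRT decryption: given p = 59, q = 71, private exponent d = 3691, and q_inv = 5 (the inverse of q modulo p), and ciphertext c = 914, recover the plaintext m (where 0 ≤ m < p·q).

d_p = d mod (p−1) = 3691 mod 58 = 37; d_q = d mod (q−1) = 51.
m₁ = c^(d_p) mod p: c ≡ 29 (mod 59), and 29^37 mod 59 = 3.
m₂ = c^(d_q) mod q: c ≡ 62 (mod 71), and 62^51 mod 71 = 21.
h = q_inv·(m₁ − m₂) mod p = 5·(3 − 21) mod 59 = 28.
m = m₂ + h·q = 21 + 28·71 = 2009.

2009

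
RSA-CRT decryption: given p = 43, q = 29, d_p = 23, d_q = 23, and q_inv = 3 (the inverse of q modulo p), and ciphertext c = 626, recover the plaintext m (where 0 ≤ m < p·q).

447

m₁ = c^(d_p) mod p: c ≡ 24 (mod 43), and 24^23 mod 43 = 17.
m₂ = c^(d_q) mod q: c ≡ 17 (mod 29), and 17^23 mod 29 = 12.
h = q_inv·(m₁ − m₂) mod p = 3·(17 − 12) mod 43 = 15.
m = m₂ + h·q = 12 + 15·29 = 447.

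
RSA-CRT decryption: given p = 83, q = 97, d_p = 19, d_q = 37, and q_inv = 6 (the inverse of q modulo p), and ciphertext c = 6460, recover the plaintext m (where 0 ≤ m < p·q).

m₁ = c^(d_p) mod p: c ≡ 69 (mod 83), and 69^19 mod 83 = 38.
m₂ = c^(d_q) mod q: c ≡ 58 (mod 97), and 58^37 mod 97 = 71.
h = q_inv·(m₁ − m₂) mod p = 6·(38 − 71) mod 83 = 51.
m = m₂ + h·q = 71 + 51·97 = 5018.

5018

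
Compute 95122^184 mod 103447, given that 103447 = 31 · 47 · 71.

Mod 31: 95122 ≡ 14; by Fermat, exponent reduces to 184 mod 30 = 4; 14^4 ≡ 7 (mod 31).
Mod 47: 95122 ≡ 41; since 46 | 184, by Fermat 41^184 ≡ 1 (mod 47).
Mod 71: 95122 ≡ 53; by Fermat, exponent reduces to 184 mod 70 = 44; 53^44 ≡ 6 (mod 71).
Combine by CRT: x ≡ 7 (mod 31), x ≡ 1 (mod 47), x ≡ 6 (mod 71) ⇒ x ≡ 9307 (mod 103447).

9307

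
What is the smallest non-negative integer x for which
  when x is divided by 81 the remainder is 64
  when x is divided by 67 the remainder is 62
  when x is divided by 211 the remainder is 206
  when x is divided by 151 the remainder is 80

87875587

From x ≡ 64 (mod 81) write x = 64 + 81t. Substituting into x ≡ 62 (mod 67) gives 81t ≡ 65 (mod 67), and since 14⁻¹ ≡ 24 (mod 67), t ≡ 19. Hence x ≡ 64 + 81·19 = 1603 (mod 5427).
From x ≡ 1603 (mod 5427) write x = 1603 + 5427t. Substituting into x ≡ 206 (mod 211) gives 5427t ≡ 80 (mod 211), and since 152⁻¹ ≡ 118 (mod 211), t ≡ 156. Hence x ≡ 1603 + 5427·156 = 848215 (mod 1145097).
From x ≡ 848215 (mod 1145097) write x = 848215 + 1145097t. Substituting into x ≡ 80 (mod 151) gives 1145097t ≡ 32 (mod 151), and since 64⁻¹ ≡ 59 (mod 151), t ≡ 76. Hence x ≡ 848215 + 1145097·76 = 87875587 (mod 172909647).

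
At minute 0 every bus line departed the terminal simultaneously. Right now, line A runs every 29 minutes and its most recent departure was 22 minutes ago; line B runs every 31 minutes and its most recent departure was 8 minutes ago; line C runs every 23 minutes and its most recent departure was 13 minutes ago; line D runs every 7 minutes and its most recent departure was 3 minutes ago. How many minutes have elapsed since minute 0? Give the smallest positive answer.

From t ≡ 22 (mod 29) write t = 22 + 29s. Substituting into t ≡ 8 (mod 31) gives 29s ≡ 17 (mod 31), and since 29⁻¹ ≡ 15 (mod 31), s ≡ 7. Hence t ≡ 22 + 29·7 = 225 (mod 899).
From t ≡ 225 (mod 899) write t = 225 + 899s. Substituting into t ≡ 13 (mod 23) gives 899s ≡ 18 (mod 23), and since 2⁻¹ ≡ 12 (mod 23), s ≡ 9. Hence t ≡ 225 + 899·9 = 8316 (mod 20677).
From t ≡ 8316 (mod 20677) write t = 8316 + 20677s. Substituting into t ≡ 3 (mod 7) gives 20677s ≡ 3 (mod 7), and since 6⁻¹ ≡ 6 (mod 7), s ≡ 4. Hence t ≡ 8316 + 20677·4 = 91024 (mod 144739).

91024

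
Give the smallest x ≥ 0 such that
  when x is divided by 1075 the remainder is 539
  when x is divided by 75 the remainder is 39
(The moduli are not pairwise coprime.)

gcd(1075, 75) = 25 and 25 | (39 − 539), so the pair is consistent; merging gives x ≡ 1614 (mod 3225), where 3225 = lcm(1075, 75).
The solution is unique modulo lcm(1075, 75) = 3225.

1614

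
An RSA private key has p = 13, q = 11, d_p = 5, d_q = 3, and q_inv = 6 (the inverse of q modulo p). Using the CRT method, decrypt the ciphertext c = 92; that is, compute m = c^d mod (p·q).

m₁ = c^(d_p) mod p: c ≡ 1 (mod 13), and 1^5 mod 13 = 1.
m₂ = c^(d_q) mod q: c ≡ 4 (mod 11), and 4^3 mod 11 = 9.
h = q_inv·(m₁ − m₂) mod p = 6·(1 − 9) mod 13 = 4.
m = m₂ + h·q = 9 + 4·11 = 53.

53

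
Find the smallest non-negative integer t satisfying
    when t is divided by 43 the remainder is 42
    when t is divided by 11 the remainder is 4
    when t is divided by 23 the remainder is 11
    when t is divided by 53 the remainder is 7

42354

The moduli are pairwise coprime; N = 43·11·23·53 = 576587.
N/43 = 13409; 13409 ≡ 36 (mod 43); 36·6 ≡ 1, so inverse 6.
N/11 = 52417; 52417 ≡ 2 (mod 11); 2·6 ≡ 1, so inverse 6.
N/23 = 25069; 25069 ≡ 22 (mod 23); 22·22 ≡ 1, so inverse 22.
N/53 = 10879; 10879 ≡ 14 (mod 53); 14·19 ≡ 1, so inverse 19.
t ≡ 42·13409·6 + 4·52417·6 + 11·25069·22 + 7·10879·19 = 12150681.
12150681 mod 576587 = 42354.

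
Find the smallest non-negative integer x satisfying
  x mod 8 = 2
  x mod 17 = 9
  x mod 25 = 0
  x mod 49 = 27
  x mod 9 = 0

45450

The moduli are pairwise coprime; N = 8·17·25·49·9 = 1499400.
N/8 = 187425; 187425 ≡ 1 (mod 8), inverse 1.
N/17 = 88200; 88200 ≡ 4 (mod 17); 4·13 ≡ 1, so inverse 13.
N/25 = 59976; 59976 ≡ 1 (mod 25), inverse 1.
N/49 = 30600; 30600 ≡ 24 (mod 49); 24·47 ≡ 1, so inverse 47.
N/9 = 166600; 166600 ≡ 1 (mod 9), inverse 1.
x ≡ 2·187425·1 + 9·88200·13 + 0·59976·1 + 27·30600·47 + 0·166600·1 = 49525650.
49525650 mod 1499400 = 45450.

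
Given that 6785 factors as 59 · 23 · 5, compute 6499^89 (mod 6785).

Mod 59: 6499 ≡ 9; by Fermat, exponent reduces to 89 mod 58 = 31; 9^31 ≡ 22 (mod 59).
Mod 23: 6499 ≡ 13; by Fermat, exponent reduces to 89 mod 22 = 1; 13^1 ≡ 13 (mod 23).
Mod 5: 6499 ≡ 4; by Fermat, exponent reduces to 89 mod 4 = 1; 4^1 ≡ 4 (mod 5).
Combine by CRT: x ≡ 22 (mod 59), x ≡ 13 (mod 23), x ≡ 4 (mod 5) ⇒ x ≡ 3739 (mod 6785).

3739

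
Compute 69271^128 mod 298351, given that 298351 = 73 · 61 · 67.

166769

Mod 73: 69271 ≡ 67; by Fermat, exponent reduces to 128 mod 72 = 56; 67^56 ≡ 37 (mod 73).
Mod 61: 69271 ≡ 36; by Fermat, exponent reduces to 128 mod 60 = 8; 36^8 ≡ 56 (mod 61).
Mod 67: 69271 ≡ 60; by Fermat, exponent reduces to 128 mod 66 = 62; 60^62 ≡ 6 (mod 67).
Combine by CRT: x ≡ 37 (mod 73), x ≡ 56 (mod 61), x ≡ 6 (mod 67) ⇒ x ≡ 166769 (mod 298351).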